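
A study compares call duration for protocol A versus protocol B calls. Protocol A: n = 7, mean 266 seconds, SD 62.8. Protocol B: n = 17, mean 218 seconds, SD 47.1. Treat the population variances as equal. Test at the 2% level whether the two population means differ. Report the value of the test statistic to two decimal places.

2.06

Let group 1 = protocol A, group 2 = protocol B. H0: μ_1 = μ_2; H1: μ_1 ≠ μ_2 (two-sample pooled-variance t-test, two-sided).
s_p² = [(7−1)·62.8² + (17−1)·47.1²]/(7+17−2) = 2688.98
t = (266 − 218)/√[2688.98·(1/7 + 1/17)] = 2.06
df = n₁ + n₂ − 2 = 22
Two-sided p-value ≈ 0.051
Since p ≈ 0.051 > α = 0.02, fail to reject H0; the evidence is not statistically significant.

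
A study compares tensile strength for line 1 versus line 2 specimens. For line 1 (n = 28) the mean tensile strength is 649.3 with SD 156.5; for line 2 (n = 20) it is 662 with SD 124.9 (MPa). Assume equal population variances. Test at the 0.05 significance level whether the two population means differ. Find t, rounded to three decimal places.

Let group 1 = line 1, group 2 = line 2. H0: μ_1 = μ_2; H1: μ_1 ≠ μ_2 (two-sample pooled-variance t-test, two-sided).
s_p² = [(28−1)·156.5² + (20−1)·124.9²]/(28+20−2) = 20819.4
t = (649.3 − 662)/√[20819.4·(1/28 + 1/20)] = -0.301
df = n₁ + n₂ − 2 = 46
Two-sided p-value ≈ 0.765
Since p ≈ 0.765 > α = 0.05, fail to reject H0; the data do not provide sufficient evidence against H0.

-0.301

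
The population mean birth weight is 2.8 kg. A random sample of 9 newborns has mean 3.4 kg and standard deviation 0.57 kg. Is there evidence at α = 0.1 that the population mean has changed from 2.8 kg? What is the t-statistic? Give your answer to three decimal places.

3.158

H0: μ = 2.8; H1: μ ≠ 2.8 (one-sample t-test, two-sided).
t = (x̄ − μ₀)/(s/√n) = (3.4 − 2.8)/(0.57/√9) = 3.158
df = n − 1 = 8
Two-sided p-value ≈ 0.0134
Since p ≈ 0.0134 < α = 0.1, reject H0; the data support H1.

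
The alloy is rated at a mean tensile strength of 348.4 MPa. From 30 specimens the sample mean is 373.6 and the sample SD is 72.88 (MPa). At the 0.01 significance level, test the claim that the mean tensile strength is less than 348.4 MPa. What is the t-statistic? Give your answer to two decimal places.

H0: μ = 348.4; H1: μ < 348.4 (one-sample t-test, left-tailed).
t = (x̄ − μ₀)/(s/√n) = (373.6 − 348.4)/(72.88/√30) = 1.89
df = n − 1 = 29
p-value = P(T ≤ 1.89) ≈ 0.9659
Since p ≈ 0.9659 > α = 0.01, fail to reject H0; the evidence is not statistically significant.

1.89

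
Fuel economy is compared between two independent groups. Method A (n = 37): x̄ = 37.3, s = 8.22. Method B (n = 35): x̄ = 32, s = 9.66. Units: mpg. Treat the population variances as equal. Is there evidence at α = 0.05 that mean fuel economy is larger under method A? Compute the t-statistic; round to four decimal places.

2.5119

Let group 1 = method A, group 2 = method B. H0: μ_1 = μ_2; H1: μ_1 > μ_2 (two-sample pooled-variance t-test, right-tailed).
s_p² = [(37−1)·8.22² + (35−1)·9.66²]/(37+35−2) = 80.0742
t = (37.3 − 32)/√[80.0742·(1/37 + 1/35)] = 2.5119
df = n₁ + n₂ − 2 = 70
p-value = P(T ≥ 2.5119) ≈ 0.007
Since p ≈ 0.007 < α = 0.05, reject H0; the evidence is statistically significant.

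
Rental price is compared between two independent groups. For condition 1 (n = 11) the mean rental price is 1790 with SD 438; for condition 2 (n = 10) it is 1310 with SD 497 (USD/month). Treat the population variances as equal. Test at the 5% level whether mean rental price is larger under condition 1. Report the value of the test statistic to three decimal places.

2.353

Let group 1 = condition 1, group 2 = condition 2. H0: μ_1 = μ_2; H1: μ_1 > μ_2 (two-sample pooled-variance t-test, right-tailed).
s_p² = [(11−1)·438² + (10−1)·497²]/(11+10−2) = 217975
t = (1790 − 1310)/√[217975·(1/11 + 1/10)] = 2.353
df = n₁ + n₂ − 2 = 19
p-value = P(T ≥ 2.353) ≈ 0.015
Since p ≈ 0.015 < α = 0.05, reject H0; the data support H1.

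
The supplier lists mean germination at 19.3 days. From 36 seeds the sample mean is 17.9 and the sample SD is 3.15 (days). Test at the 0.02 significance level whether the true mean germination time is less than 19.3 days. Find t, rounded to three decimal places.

-2.667

H0: μ = 19.3; H1: μ < 19.3 (one-sample t-test, left-tailed).
t = (x̄ − μ₀)/(s/√n) = (17.9 − 19.3)/(3.15/√36) = -2.667
df = n − 1 = 35
p-value = P(T ≤ -2.667) ≈ 0.0058
Since p ≈ 0.0058 < α = 0.02, reject H0; the data support H1.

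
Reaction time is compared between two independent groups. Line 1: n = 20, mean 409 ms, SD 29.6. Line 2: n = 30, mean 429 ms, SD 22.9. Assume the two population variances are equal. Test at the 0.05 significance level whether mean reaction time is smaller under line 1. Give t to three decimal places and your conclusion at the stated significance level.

Let group 1 = line 1, group 2 = line 2. H0: μ_1 = μ_2; H1: μ_1 < μ_2 (two-sample pooled-variance t-test, left-tailed).
s_p² = [(20−1)·29.6² + (30−1)·22.9²]/(20+30−2) = 663.644
t = (409 − 429)/√[663.644·(1/20 + 1/30)] = -2.689
df = n₁ + n₂ − 2 = 48
p-value = P(T ≤ -2.689) ≈ 0.0049
Since p ≈ 0.0049 < α = 0.05, reject H0; the data support H1.

t = -2.689; reject H0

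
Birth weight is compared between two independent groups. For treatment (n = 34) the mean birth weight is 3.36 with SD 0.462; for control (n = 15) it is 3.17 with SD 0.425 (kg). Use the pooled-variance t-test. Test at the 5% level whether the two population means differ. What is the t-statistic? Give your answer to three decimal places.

Let group 1 = treatment, group 2 = control. H0: μ_1 = μ_2; H1: μ_1 ≠ μ_2 (two-sample pooled-variance t-test, two-sided).
s_p² = [(34−1)·0.462² + (15−1)·0.425²]/(34+15−2) = 0.203668
t = (3.36 − 3.17)/√[0.203668·(1/34 + 1/15)] = 1.358
df = n₁ + n₂ − 2 = 47
Two-sided p-value ≈ 0.181
Since p ≈ 0.181 > α = 0.05, fail to reject H0; the data do not provide sufficient evidence against H0.

1.358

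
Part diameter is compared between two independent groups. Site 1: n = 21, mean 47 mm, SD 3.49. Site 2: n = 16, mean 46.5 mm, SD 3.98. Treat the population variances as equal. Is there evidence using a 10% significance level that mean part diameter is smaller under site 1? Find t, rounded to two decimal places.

Let group 1 = site 1, group 2 = site 2. H0: μ_1 = μ_2; H1: μ_1 < μ_2 (two-sample pooled-variance t-test, left-tailed).
s_p² = [(21−1)·3.49² + (16−1)·3.98²]/(21+16−2) = 13.7488
t = (47 − 46.5)/√[13.7488·(1/21 + 1/16)] = 0.41
df = n₁ + n₂ − 2 = 35
p-value = P(T ≤ 0.41) ≈ 0.657
Since p ≈ 0.657 > α = 0.1, fail to reject H0; the evidence is not statistically significant.

0.41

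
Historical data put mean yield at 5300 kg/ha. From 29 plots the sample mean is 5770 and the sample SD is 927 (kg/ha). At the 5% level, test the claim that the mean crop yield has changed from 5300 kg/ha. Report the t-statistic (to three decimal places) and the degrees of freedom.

t = 2.730, df = 28

H0: μ = 5300; H1: μ ≠ 5300 (one-sample t-test, two-sided).
t = (x̄ − μ₀)/(s/√n) = (5770 − 5300)/(927/√29) = 2.730
df = n − 1 = 28
Two-sided p-value ≈ 0.0108
Since p ≈ 0.0108 < α = 0.05, reject H0; the evidence is statistically significant.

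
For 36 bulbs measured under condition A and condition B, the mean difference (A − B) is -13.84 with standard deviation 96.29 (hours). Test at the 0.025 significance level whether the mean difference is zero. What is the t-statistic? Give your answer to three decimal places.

-0.862

H0: μ_d = 0; H1: μ_d ≠ 0 (paired t-test on the differences, two-sided).
t = d̄/(s_d/√n) = -13.84/(96.29/√36) = -0.862
df = n − 1 = 35
Two-sided p-value ≈ 0.394
Since p ≈ 0.394 > α = 0.025, fail to reject H0; the data do not provide sufficient evidence against H0.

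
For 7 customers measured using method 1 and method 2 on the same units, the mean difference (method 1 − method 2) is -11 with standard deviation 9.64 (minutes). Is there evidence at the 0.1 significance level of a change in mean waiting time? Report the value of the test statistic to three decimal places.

-3.019

H0: μ_d = 0; H1: μ_d ≠ 0 (paired t-test on the differences, two-sided).
t = d̄/(s_d/√n) = -11/(9.64/√7) = -3.019
df = n − 1 = 6
Two-sided p-value ≈ 0.0234
Since p ≈ 0.0234 < α = 0.1, reject H0; the data support H1.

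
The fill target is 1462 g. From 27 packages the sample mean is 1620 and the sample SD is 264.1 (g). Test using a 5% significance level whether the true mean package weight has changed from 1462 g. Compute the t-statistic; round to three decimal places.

H0: μ = 1462; H1: μ ≠ 1462 (one-sample t-test, two-sided).
t = (x̄ − μ₀)/(s/√n) = (1620 − 1462)/(264.1/√27) = 3.109
df = n − 1 = 26
Two-sided p-value ≈ 0.0045
Since p ≈ 0.0045 < α = 0.05, reject H0; the evidence is statistically significant.

3.109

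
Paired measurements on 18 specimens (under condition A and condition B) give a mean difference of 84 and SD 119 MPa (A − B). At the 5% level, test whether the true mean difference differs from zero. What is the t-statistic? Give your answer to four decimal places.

H0: μ_d = 0; H1: μ_d ≠ 0 (paired t-test on the differences, two-sided).
t = d̄/(s_d/√n) = 84/(119/√18) = 2.9948
df = n − 1 = 17
Two-sided p-value ≈ 0.0081
Since p ≈ 0.0081 < α = 0.05, reject H0; the evidence is statistically significant.

2.9948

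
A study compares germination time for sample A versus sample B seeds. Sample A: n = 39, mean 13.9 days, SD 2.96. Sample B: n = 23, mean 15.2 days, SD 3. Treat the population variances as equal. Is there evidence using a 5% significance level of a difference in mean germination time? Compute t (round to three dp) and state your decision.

t = -1.662; fail to reject H0

Let group 1 = sample A, group 2 = sample B. H0: μ_1 = μ_2; H1: μ_1 ≠ μ_2 (two-sample pooled-variance t-test, two-sided).
s_p² = [(39−1)·2.96² + (23−1)·3²]/(39+23−2) = 8.84901
t = (13.9 − 15.2)/√[8.84901·(1/39 + 1/23)] = -1.662
df = n₁ + n₂ − 2 = 60
Two-sided p-value ≈ 0.1017
Since p ≈ 0.1017 > α = 0.05, fail to reject H0; the evidence is not statistically significant.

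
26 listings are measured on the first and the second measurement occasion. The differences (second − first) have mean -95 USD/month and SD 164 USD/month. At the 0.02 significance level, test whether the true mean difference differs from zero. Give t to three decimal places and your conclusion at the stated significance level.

t = -2.954; reject H0

H0: μ_d = 0; H1: μ_d ≠ 0 (paired t-test on the differences, two-sided).
t = d̄/(s_d/√n) = -95/(164/√26) = -2.954
df = n − 1 = 25
Two-sided p-value ≈ 0.007
Since p ≈ 0.007 < α = 0.02, reject H0; the evidence is statistically significant.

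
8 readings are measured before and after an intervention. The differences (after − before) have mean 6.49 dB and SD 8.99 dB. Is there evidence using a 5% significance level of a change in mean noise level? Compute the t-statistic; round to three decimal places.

2.042

H0: μ_d = 0; H1: μ_d ≠ 0 (paired t-test on the differences, two-sided).
t = d̄/(s_d/√n) = 6.49/(8.99/√8) = 2.042
df = n − 1 = 7
Two-sided p-value ≈ 0.0805
Since p ≈ 0.0805 > α = 0.05, fail to reject H0; the data do not provide sufficient evidence against H0.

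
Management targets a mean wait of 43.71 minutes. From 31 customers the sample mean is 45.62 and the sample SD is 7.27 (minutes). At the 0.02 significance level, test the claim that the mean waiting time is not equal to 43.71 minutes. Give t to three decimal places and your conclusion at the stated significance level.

t = 1.463; fail to reject H0

H0: μ = 43.71; H1: μ ≠ 43.71 (one-sample t-test, two-sided).
t = (x̄ − μ₀)/(s/√n) = (45.62 − 43.71)/(7.27/√31) = 1.463
df = n − 1 = 30
Two-sided p-value ≈ 0.1539
Since p ≈ 0.1539 > α = 0.02, fail to reject H0; the evidence is not statistically significant.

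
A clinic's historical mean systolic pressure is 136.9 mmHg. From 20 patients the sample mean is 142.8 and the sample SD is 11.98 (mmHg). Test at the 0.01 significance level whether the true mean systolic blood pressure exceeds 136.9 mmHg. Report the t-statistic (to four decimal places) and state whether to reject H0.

H0: μ = 136.9; H1: μ > 136.9 (one-sample t-test, right-tailed).
t = (x̄ − μ₀)/(s/√n) = (142.8 − 136.9)/(11.98/√20) = 2.2025
df = n − 1 = 19
p-value = P(T ≥ 2.2025) ≈ 0.0201
Since p ≈ 0.0201 > α = 0.01, fail to reject H0; the data do not provide sufficient evidence against H0.

t = 2.2025; fail to reject H0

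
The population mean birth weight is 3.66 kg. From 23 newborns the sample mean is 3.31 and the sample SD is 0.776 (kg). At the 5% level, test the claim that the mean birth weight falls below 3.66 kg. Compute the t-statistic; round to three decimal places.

H0: μ = 3.66; H1: μ < 3.66 (one-sample t-test, left-tailed).
t = (x̄ − μ₀)/(s/√n) = (3.31 − 3.66)/(0.776/√23) = -2.163
df = n − 1 = 22
p-value = P(T ≤ -2.163) ≈ 0.021
Since p ≈ 0.021 < α = 0.05, reject H0; the evidence is statistically significant.

-2.163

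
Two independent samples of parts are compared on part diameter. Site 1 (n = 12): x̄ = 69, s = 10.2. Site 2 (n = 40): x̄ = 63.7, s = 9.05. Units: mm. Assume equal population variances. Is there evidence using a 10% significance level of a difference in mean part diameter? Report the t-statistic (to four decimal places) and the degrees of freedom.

t = 1.7286, df = 50

Let group 1 = site 1, group 2 = site 2. H0: μ_1 = μ_2; H1: μ_1 ≠ μ_2 (two-sample pooled-variance t-test, two-sided).
s_p² = [(12−1)·10.2² + (40−1)·9.05²]/(12+40−2) = 86.7728
t = (69 − 63.7)/√[86.7728·(1/12 + 1/40)] = 1.7286
df = n₁ + n₂ − 2 = 50
Two-sided p-value ≈ 0.090
Since p ≈ 0.090 < α = 0.1, reject H0; the evidence is statistically significant.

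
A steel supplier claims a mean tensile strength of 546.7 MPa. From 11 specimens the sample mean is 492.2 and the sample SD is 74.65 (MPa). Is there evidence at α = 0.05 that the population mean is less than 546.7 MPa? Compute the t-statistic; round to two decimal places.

H0: μ = 546.7; H1: μ < 546.7 (one-sample t-test, left-tailed).
t = (x̄ − μ₀)/(s/√n) = (492.2 − 546.7)/(74.65/√11) = -2.42
df = n − 1 = 10
p-value = P(T ≤ -2.42) ≈ 0.018
Since p ≈ 0.018 < α = 0.05, reject H0; the evidence is statistically significant.

-2.42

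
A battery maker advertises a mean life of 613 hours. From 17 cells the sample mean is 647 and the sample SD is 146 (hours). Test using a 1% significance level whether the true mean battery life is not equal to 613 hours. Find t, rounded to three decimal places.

0.960

H0: μ = 613; H1: μ ≠ 613 (one-sample t-test, two-sided).
t = (x̄ − μ₀)/(s/√n) = (647 − 613)/(146/√17) = 0.960
df = n − 1 = 16
Two-sided p-value ≈ 0.3513
Since p ≈ 0.3513 > α = 0.01, fail to reject H0; the evidence is not statistically significant.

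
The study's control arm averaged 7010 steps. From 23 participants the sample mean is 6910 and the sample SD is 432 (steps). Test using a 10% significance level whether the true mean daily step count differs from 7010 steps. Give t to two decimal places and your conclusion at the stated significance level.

H0: μ = 7010; H1: μ ≠ 7010 (one-sample t-test, two-sided).
t = (x̄ − μ₀)/(s/√n) = (6910 − 7010)/(432/√23) = -1.11
df = n − 1 = 22
Two-sided p-value ≈ 0.279
Since p ≈ 0.279 > α = 0.1, fail to reject H0; the evidence is not statistically significant.

t = -1.11; fail to reject H0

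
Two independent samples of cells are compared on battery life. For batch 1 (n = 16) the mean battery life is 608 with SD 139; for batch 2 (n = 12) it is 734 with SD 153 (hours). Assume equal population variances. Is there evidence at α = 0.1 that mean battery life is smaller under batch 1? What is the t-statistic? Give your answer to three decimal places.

Let group 1 = batch 1, group 2 = batch 2. H0: μ_1 = μ_2; H1: μ_1 < μ_2 (two-sample pooled-variance t-test, left-tailed).
s_p² = [(16−1)·139² + (12−1)·153²]/(16+12−2) = 21050.5
t = (608 − 734)/√[21050.5·(1/16 + 1/12)] = -2.274
df = n₁ + n₂ − 2 = 26
p-value = P(T ≤ -2.274) ≈ 0.0157
Since p ≈ 0.0157 < α = 0.1, reject H0; the evidence is statistically significant.

-2.274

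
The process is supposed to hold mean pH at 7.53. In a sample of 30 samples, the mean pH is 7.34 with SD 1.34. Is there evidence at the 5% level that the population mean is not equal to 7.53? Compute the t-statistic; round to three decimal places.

H0: μ = 7.53; H1: μ ≠ 7.53 (one-sample t-test, two-sided).
t = (x̄ − μ₀)/(s/√n) = (7.34 − 7.53)/(1.34/√30) = -0.777
df = n − 1 = 29
Two-sided p-value ≈ 0.4437
Since p ≈ 0.4437 > α = 0.05, fail to reject H0; the data do not provide sufficient evidence against H0.

-0.777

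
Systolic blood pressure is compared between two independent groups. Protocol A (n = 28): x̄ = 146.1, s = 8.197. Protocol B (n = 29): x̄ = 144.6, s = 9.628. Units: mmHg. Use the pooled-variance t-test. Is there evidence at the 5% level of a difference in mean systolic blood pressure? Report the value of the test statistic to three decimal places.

0.632

Let group 1 = protocol A, group 2 = protocol B. H0: μ_1 = μ_2; H1: μ_1 ≠ μ_2 (two-sample pooled-variance t-test, two-sided).
s_p² = [(28−1)·8.197² + (29−1)·9.628²]/(28+29−2) = 80.1765
t = (146.1 − 144.6)/√[80.1765·(1/28 + 1/29)] = 0.632
df = n₁ + n₂ − 2 = 55
Two-sided p-value ≈ 0.530
Since p ≈ 0.530 > α = 0.05, fail to reject H0; the data do not provide sufficient evidence against H0.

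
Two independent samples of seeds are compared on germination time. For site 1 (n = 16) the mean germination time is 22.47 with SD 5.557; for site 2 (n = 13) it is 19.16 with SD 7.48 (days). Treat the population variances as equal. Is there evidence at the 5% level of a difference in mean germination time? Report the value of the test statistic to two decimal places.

1.37

Let group 1 = site 1, group 2 = site 2. H0: μ_1 = μ_2; H1: μ_1 ≠ μ_2 (two-sample pooled-variance t-test, two-sided).
s_p² = [(16−1)·5.557² + (13−1)·7.48²]/(16+13−2) = 42.0225
t = (22.47 − 19.16)/√[42.0225·(1/16 + 1/13)] = 1.37
df = n₁ + n₂ − 2 = 27
Two-sided p-value ≈ 0.183
Since p ≈ 0.183 > α = 0.05, fail to reject H0; the evidence is not statistically significant.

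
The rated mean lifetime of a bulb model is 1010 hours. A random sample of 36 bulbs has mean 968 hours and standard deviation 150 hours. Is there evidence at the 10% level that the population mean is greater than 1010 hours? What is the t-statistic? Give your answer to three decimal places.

H0: μ = 1010; H1: μ > 1010 (one-sample t-test, right-tailed).
t = (x̄ − μ₀)/(s/√n) = (968 − 1010)/(150/√36) = -1.680
df = n − 1 = 35
p-value = P(T ≥ -1.680) ≈ 0.9491
Since p ≈ 0.9491 > α = 0.1, fail to reject H0; the data do not provide sufficient evidence against H0.

-1.680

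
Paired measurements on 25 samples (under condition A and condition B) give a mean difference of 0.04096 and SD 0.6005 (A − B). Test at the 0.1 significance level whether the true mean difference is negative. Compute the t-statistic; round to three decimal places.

0.341

H0: μ_d = 0; H1: μ_d < 0 (paired t-test on the differences, left-tailed).
t = d̄/(s_d/√n) = 0.04096/(0.6005/√25) = 0.341
df = n − 1 = 24
p-value = P(T ≤ 0.341) ≈ 0.6320
Since p ≈ 0.6320 > α = 0.1, fail to reject H0; the evidence is not statistically significant.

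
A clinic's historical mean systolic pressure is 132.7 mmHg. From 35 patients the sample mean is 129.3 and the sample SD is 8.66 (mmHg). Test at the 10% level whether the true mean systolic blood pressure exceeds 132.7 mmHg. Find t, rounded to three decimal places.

-2.323

H0: μ = 132.7; H1: μ > 132.7 (one-sample t-test, right-tailed).
t = (x̄ − μ₀)/(s/√n) = (129.3 − 132.7)/(8.66/√35) = -2.323
df = n − 1 = 34
p-value = P(T ≥ -2.323) ≈ 0.9868
Since p ≈ 0.9868 > α = 0.1, fail to reject H0; the evidence is not statistically significant.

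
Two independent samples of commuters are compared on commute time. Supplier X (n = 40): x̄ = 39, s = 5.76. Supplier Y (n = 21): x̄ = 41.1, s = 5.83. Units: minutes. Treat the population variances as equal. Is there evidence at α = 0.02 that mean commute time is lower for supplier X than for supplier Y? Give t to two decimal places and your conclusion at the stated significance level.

Let group 1 = supplier X, group 2 = supplier Y. H0: μ_1 = μ_2; H1: μ_1 < μ_2 (two-sample pooled-variance t-test, left-tailed).
s_p² = [(40−1)·5.76² + (21−1)·5.83²]/(40+21−2) = 33.4526
t = (39 − 41.1)/√[33.4526·(1/40 + 1/21)] = -1.35
df = n₁ + n₂ − 2 = 59
p-value = P(T ≤ -1.35) ≈ 0.0915
Since p ≈ 0.0915 > α = 0.02, fail to reject H0; the evidence is not statistically significant.

t = -1.35; fail to reject H0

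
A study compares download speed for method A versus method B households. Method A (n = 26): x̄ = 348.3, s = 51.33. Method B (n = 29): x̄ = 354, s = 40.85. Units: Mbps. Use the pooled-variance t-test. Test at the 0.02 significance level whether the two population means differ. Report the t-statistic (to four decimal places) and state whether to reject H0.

Let group 1 = method A, group 2 = method B. H0: μ_1 = μ_2; H1: μ_1 ≠ μ_2 (two-sample pooled-variance t-test, two-sided).
s_p² = [(26−1)·51.33² + (29−1)·40.85²]/(26+29−2) = 2124.4
t = (348.3 − 354)/√[2124.4·(1/26 + 1/29)] = -0.4579
df = n₁ + n₂ − 2 = 53
Two-sided p-value ≈ 0.6489
Since p ≈ 0.6489 > α = 0.02, fail to reject H0; the evidence is not statistically significant.

t = -0.4579; fail to reject H0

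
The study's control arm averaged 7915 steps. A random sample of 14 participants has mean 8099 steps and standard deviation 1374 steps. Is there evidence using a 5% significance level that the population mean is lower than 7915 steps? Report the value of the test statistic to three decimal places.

H0: μ = 7915; H1: μ < 7915 (one-sample t-test, left-tailed).
t = (x̄ − μ₀)/(s/√n) = (8099 − 7915)/(1374/√14) = 0.501
df = n − 1 = 13
p-value = P(T ≤ 0.501) ≈ 0.6876
Since p ≈ 0.6876 > α = 0.05, fail to reject H0; the data do not provide sufficient evidence against H0.

0.501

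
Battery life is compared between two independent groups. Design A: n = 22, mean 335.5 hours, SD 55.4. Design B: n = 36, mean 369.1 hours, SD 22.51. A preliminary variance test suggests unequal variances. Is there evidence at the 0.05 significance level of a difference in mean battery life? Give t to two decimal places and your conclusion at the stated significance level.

t = -2.71; reject H0

Let group 1 = design A, group 2 = design B. H0: μ_1 = μ_2; H1: μ_1 ≠ μ_2 (Welch's two-sample t-test, two-sided).
t = (x̄_1 − x̄_2)/√(s_1²/n_1 + s_2²/n_2) = (335.5 − 369.1)/√(55.4²/22 + 22.51²/36) = -2.71
Welch–Satterthwaite df ≈ 25.30
Two-sided p-value ≈ 0.0119
Since p ≈ 0.0119 < α = 0.05, reject H0; the data support H1.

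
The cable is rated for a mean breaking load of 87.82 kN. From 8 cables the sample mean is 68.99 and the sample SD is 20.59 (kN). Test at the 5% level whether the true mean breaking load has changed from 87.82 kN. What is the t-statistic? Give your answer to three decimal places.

-2.587

H0: μ = 87.82; H1: μ ≠ 87.82 (one-sample t-test, two-sided).
t = (x̄ − μ₀)/(s/√n) = (68.99 − 87.82)/(20.59/√8) = -2.587
df = n − 1 = 7
Two-sided p-value ≈ 0.0361
Since p ≈ 0.0361 < α = 0.05, reject H0; the data support H1.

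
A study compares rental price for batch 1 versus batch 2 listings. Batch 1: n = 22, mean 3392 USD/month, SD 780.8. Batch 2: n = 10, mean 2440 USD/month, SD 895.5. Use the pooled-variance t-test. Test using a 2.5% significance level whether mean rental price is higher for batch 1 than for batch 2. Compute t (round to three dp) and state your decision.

t = 3.056; reject H0

Let group 1 = batch 1, group 2 = batch 2. H0: μ_1 = μ_2; H1: μ_1 > μ_2 (two-sample pooled-variance t-test, right-tailed).
s_p² = [(22−1)·780.8² + (10−1)·895.5²]/(22+10−2) = 667330
t = (3392 − 2440)/√[667330·(1/22 + 1/10)] = 3.056
df = n₁ + n₂ − 2 = 30
p-value = P(T ≥ 3.056) ≈ 0.002
Since p ≈ 0.002 < α = 0.025, reject H0; the evidence is statistically significant.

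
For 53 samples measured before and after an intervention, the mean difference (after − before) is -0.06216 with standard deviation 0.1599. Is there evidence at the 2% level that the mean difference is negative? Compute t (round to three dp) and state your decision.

t = -2.830; reject H0

H0: μ_d = 0; H1: μ_d < 0 (paired t-test on the differences, left-tailed).
t = d̄/(s_d/√n) = -0.06216/(0.1599/√53) = -2.830
df = n − 1 = 52
p-value = P(T ≤ -2.830) ≈ 0.0033
Since p ≈ 0.0033 < α = 0.02, reject H0; the data support H1.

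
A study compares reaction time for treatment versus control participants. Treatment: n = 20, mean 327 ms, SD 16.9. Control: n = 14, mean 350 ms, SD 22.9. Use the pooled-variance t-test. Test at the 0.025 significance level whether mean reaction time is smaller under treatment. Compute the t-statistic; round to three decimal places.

-3.374

Let group 1 = treatment, group 2 = control. H0: μ_1 = μ_2; H1: μ_1 < μ_2 (two-sample pooled-variance t-test, left-tailed).
s_p² = [(20−1)·16.9² + (14−1)·22.9²]/(20+14−2) = 382.622
t = (327 − 350)/√[382.622·(1/20 + 1/14)] = -3.374
df = n₁ + n₂ − 2 = 32
p-value = P(T ≤ -3.374) ≈ 0.0010
Since p ≈ 0.0010 < α = 0.025, reject H0; the evidence is statistically significant.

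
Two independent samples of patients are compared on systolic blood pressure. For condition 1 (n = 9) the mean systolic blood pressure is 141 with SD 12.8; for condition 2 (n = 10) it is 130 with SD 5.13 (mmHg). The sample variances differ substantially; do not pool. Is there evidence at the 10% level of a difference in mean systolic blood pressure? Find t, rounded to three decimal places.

2.410

Let group 1 = condition 1, group 2 = condition 2. H0: μ_1 = μ_2; H1: μ_1 ≠ μ_2 (Welch's two-sample t-test, two-sided).
t = (x̄_1 − x̄_2)/√(s_1²/n_1 + s_2²/n_2) = (141 − 130)/√(12.8²/9 + 5.13²/10) = 2.410
Welch–Satterthwaite df ≈ 10.29
Two-sided p-value ≈ 0.036
Since p ≈ 0.036 < α = 0.1, reject H0; the data support H1.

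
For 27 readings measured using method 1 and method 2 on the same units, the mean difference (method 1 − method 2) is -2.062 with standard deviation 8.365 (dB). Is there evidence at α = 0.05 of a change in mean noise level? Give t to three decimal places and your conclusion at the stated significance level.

t = -1.281; fail to reject H0

H0: μ_d = 0; H1: μ_d ≠ 0 (paired t-test on the differences, two-sided).
t = d̄/(s_d/√n) = -2.062/(8.365/√27) = -1.281
df = n − 1 = 26
Two-sided p-value ≈ 0.212
Since p ≈ 0.212 > α = 0.05, fail to reject H0; the evidence is not statistically significant.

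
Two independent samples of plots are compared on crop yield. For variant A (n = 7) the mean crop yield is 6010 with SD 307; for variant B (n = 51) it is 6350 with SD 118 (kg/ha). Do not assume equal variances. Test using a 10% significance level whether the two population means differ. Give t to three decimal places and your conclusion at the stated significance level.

Let group 1 = variant A, group 2 = variant B. H0: μ_1 = μ_2; H1: μ_1 ≠ μ_2 (Welch's two-sample t-test, two-sided).
t = (x̄_1 − x̄_2)/√(s_1²/n_1 + s_2²/n_2) = (6010 − 6350)/√(307²/7 + 118²/51) = -2.901
Welch–Satterthwaite df ≈ 6.25
Two-sided p-value ≈ 0.026
Since p ≈ 0.026 < α = 0.1, reject H0; the evidence is statistically significant.

t = -2.901; reject H0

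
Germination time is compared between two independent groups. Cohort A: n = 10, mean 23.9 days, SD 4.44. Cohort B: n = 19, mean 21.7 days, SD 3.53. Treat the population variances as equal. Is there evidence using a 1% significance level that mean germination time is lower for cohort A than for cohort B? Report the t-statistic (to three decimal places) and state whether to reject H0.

t = 1.460; fail to reject H0

Let group 1 = cohort A, group 2 = cohort B. H0: μ_1 = μ_2; H1: μ_1 < μ_2 (two-sample pooled-variance t-test, left-tailed).
s_p² = [(10−1)·4.44² + (19−1)·3.53²]/(10+19−2) = 14.8785
t = (23.9 − 21.7)/√[14.8785·(1/10 + 1/19)] = 1.460
df = n₁ + n₂ − 2 = 27
p-value = P(T ≤ 1.460) ≈ 0.9221
Since p ≈ 0.9221 > α = 0.01, fail to reject H0; the evidence is not statistically significant.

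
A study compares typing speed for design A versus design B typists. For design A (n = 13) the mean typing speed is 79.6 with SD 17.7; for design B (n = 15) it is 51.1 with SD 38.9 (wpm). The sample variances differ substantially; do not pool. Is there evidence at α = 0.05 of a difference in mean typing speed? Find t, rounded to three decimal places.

Let group 1 = design A, group 2 = design B. H0: μ_1 = μ_2; H1: μ_1 ≠ μ_2 (Welch's two-sample t-test, two-sided).
t = (x̄_1 − x̄_2)/√(s_1²/n_1 + s_2²/n_2) = (79.6 − 51.1)/√(17.7²/13 + 38.9²/15) = 2.549
Welch–Satterthwaite df ≈ 20.15
Two-sided p-value ≈ 0.0190
Since p ≈ 0.0190 < α = 0.05, reject H0; the evidence is statistically significant.

2.549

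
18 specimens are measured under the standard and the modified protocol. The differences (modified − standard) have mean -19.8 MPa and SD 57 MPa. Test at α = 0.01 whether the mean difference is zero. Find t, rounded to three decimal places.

-1.474

H0: μ_d = 0; H1: μ_d ≠ 0 (paired t-test on the differences, two-sided).
t = d̄/(s_d/√n) = -19.8/(57/√18) = -1.474
df = n − 1 = 17
Two-sided p-value ≈ 0.1588
Since p ≈ 0.1588 > α = 0.01, fail to reject H0; the data do not provide sufficient evidence against H0.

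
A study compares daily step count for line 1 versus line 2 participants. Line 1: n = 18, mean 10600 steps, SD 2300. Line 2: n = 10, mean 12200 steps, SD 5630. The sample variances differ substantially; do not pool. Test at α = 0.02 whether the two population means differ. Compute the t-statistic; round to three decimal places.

Let group 1 = line 1, group 2 = line 2. H0: μ_1 = μ_2; H1: μ_1 ≠ μ_2 (Welch's two-sample t-test, two-sided).
t = (x̄_1 − x̄_2)/√(s_1²/n_1 + s_2²/n_2) = (10600 − 12200)/√(2300²/18 + 5630²/10) = -0.860
Welch–Satterthwaite df ≈ 10.70
Two-sided p-value ≈ 0.4088
Since p ≈ 0.4088 > α = 0.02, fail to reject H0; the evidence is not statistically significant.

-0.860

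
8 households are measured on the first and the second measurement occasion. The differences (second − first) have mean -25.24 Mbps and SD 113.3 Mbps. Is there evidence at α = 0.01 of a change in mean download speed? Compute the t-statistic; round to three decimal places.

H0: μ_d = 0; H1: μ_d ≠ 0 (paired t-test on the differences, two-sided).
t = d̄/(s_d/√n) = -25.24/(113.3/√8) = -0.630
df = n − 1 = 7
Two-sided p-value ≈ 0.549
Since p ≈ 0.549 > α = 0.01, fail to reject H0; the evidence is not statistically significant.

-0.630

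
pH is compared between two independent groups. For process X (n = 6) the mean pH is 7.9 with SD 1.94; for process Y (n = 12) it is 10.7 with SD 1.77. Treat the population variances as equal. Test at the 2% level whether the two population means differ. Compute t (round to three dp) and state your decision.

t = -3.069; reject H0

Let group 1 = process X, group 2 = process Y. H0: μ_1 = μ_2; H1: μ_1 ≠ μ_2 (two-sample pooled-variance t-test, two-sided).
s_p² = [(6−1)·1.94² + (12−1)·1.77²]/(6+12−2) = 3.32999
t = (7.9 − 10.7)/√[3.32999·(1/6 + 1/12)] = -3.069
df = n₁ + n₂ − 2 = 16
Two-sided p-value ≈ 0.007
Since p ≈ 0.007 < α = 0.02, reject H0; the data support H1.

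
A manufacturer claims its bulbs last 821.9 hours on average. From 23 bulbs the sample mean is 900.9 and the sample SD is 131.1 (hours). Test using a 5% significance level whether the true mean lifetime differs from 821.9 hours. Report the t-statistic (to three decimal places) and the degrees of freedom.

H0: μ = 821.9; H1: μ ≠ 821.9 (one-sample t-test, two-sided).
t = (x̄ − μ₀)/(s/√n) = (900.9 − 821.9)/(131.1/√23) = 2.890
df = n − 1 = 22
Two-sided p-value ≈ 0.008
Since p ≈ 0.008 < α = 0.05, reject H0; the evidence is statistically significant.

t = 2.890, df = 22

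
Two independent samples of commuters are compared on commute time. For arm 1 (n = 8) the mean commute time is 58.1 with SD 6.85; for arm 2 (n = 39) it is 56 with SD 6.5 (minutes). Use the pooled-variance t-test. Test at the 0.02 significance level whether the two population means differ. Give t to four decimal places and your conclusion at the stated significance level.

Let group 1 = arm 1, group 2 = arm 2. H0: μ_1 = μ_2; H1: μ_1 ≠ μ_2 (two-sample pooled-variance t-test, two-sided).
s_p² = [(8−1)·6.85² + (39−1)·6.5²]/(8+39−2) = 42.9768
t = (58.1 − 56)/√[42.9768·(1/8 + 1/39)] = 0.8253
df = n₁ + n₂ − 2 = 45
Two-sided p-value ≈ 0.414
Since p ≈ 0.414 > α = 0.02, fail to reject H0; the data do not provide sufficient evidence against H0.

t = 0.8253; fail to reject H0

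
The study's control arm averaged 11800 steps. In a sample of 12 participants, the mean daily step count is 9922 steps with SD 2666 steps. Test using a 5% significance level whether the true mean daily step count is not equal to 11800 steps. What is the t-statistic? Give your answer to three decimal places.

H0: μ = 11800; H1: μ ≠ 11800 (one-sample t-test, two-sided).
t = (x̄ − μ₀)/(s/√n) = (9922 − 11800)/(2666/√12) = -2.440
df = n − 1 = 11
Two-sided p-value ≈ 0.0328
Since p ≈ 0.0328 < α = 0.05, reject H0; the data support H1.

-2.440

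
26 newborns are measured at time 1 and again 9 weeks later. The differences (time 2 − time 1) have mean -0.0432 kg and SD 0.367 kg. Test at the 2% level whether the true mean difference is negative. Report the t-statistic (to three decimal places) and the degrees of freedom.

H0: μ_d = 0; H1: μ_d < 0 (paired t-test on the differences, left-tailed).
t = d̄/(s_d/√n) = -0.0432/(0.367/√26) = -0.600
df = n − 1 = 25
p-value = P(T ≤ -0.600) ≈ 0.2769
Since p ≈ 0.2769 > α = 0.02, fail to reject H0; the data do not provide sufficient evidence against H0.

t = -0.600, df = 25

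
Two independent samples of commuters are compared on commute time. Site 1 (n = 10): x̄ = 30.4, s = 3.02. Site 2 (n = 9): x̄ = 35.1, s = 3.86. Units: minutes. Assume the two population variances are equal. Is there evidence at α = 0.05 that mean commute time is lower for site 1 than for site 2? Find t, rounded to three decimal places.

Let group 1 = site 1, group 2 = site 2. H0: μ_1 = μ_2; H1: μ_1 < μ_2 (two-sample pooled-variance t-test, left-tailed).
s_p² = [(10−1)·3.02² + (9−1)·3.86²]/(10+9−2) = 11.84
t = (30.4 − 35.1)/√[11.84·(1/10 + 1/9)] = -2.973
df = n₁ + n₂ − 2 = 17
p-value = P(T ≤ -2.973) ≈ 0.0043
Since p ≈ 0.0043 < α = 0.05, reject H0; the evidence is statistically significant.

-2.973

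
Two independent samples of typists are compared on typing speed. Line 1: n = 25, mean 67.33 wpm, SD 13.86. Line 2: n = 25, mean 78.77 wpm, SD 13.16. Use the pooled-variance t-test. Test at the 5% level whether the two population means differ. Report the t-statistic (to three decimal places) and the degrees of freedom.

Let group 1 = line 1, group 2 = line 2. H0: μ_1 = μ_2; H1: μ_1 ≠ μ_2 (two-sample pooled-variance t-test, two-sided).
s_p² = [(25−1)·13.86² + (25−1)·13.16²]/(25+25−2) = 182.643
t = (67.33 − 78.77)/√[182.643·(1/25 + 1/25)] = -2.993
df = n₁ + n₂ − 2 = 48
Two-sided p-value ≈ 0.0044
Since p ≈ 0.0044 < α = 0.05, reject H0; the evidence is statistically significant.

t = -2.993, df = 48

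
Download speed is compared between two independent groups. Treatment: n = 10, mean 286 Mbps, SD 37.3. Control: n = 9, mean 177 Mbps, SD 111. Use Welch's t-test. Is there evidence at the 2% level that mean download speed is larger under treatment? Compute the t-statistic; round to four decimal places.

Let group 1 = treatment, group 2 = control. H0: μ_1 = μ_2; H1: μ_1 > μ_2 (Welch's two-sample t-test, right-tailed).
t = (x̄_1 − x̄_2)/√(s_1²/n_1 + s_2²/n_2) = (286 − 177)/√(37.3²/10 + 111²/9) = 2.8068
Welch–Satterthwaite df ≈ 9.62
p-value = P(T ≥ 2.8068) ≈ 0.0096
Since p ≈ 0.0096 < α = 0.02, reject H0; the evidence is statistically significant.

2.8068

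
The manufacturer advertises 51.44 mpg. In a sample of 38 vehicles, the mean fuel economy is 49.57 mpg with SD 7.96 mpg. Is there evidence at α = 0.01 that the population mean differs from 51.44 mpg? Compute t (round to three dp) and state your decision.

t = -1.448; fail to reject H0

H0: μ = 51.44; H1: μ ≠ 51.44 (one-sample t-test, two-sided).
t = (x̄ − μ₀)/(s/√n) = (49.57 − 51.44)/(7.96/√38) = -1.448
df = n − 1 = 37
Two-sided p-value ≈ 0.156
Since p ≈ 0.156 > α = 0.01, fail to reject H0; the data do not provide sufficient evidence against H0.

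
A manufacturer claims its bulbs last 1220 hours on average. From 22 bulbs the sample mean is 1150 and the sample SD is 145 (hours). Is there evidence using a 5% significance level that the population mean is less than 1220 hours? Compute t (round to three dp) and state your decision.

H0: μ = 1220; H1: μ < 1220 (one-sample t-test, left-tailed).
t = (x̄ − μ₀)/(s/√n) = (1150 − 1220)/(145/√22) = -2.264
df = n − 1 = 21
p-value = P(T ≤ -2.264) ≈ 0.0171
Since p ≈ 0.0171 < α = 0.05, reject H0; the evidence is statistically significant.

t = -2.264; reject H0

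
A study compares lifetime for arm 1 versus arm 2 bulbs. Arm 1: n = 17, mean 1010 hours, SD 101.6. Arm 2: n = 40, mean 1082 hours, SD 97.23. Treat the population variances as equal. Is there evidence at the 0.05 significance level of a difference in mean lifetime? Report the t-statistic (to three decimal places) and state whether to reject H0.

t = -2.524; reject H0

Let group 1 = arm 1, group 2 = arm 2. H0: μ_1 = μ_2; H1: μ_1 ≠ μ_2 (two-sample pooled-variance t-test, two-sided).
s_p² = [(17−1)·101.6² + (40−1)·97.23²]/(17+40−2) = 9706.44
t = (1010 − 1082)/√[9706.44·(1/17 + 1/40)] = -2.524
df = n₁ + n₂ − 2 = 55
Two-sided p-value ≈ 0.015
Since p ≈ 0.015 < α = 0.05, reject H0; the data support H1.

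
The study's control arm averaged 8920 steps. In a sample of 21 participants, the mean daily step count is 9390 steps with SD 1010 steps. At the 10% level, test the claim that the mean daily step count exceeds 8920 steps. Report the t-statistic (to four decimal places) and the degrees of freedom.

H0: μ = 8920; H1: μ > 8920 (one-sample t-test, right-tailed).
t = (x̄ − μ₀)/(s/√n) = (9390 − 8920)/(1010/√21) = 2.1325
df = n − 1 = 20
p-value = P(T ≥ 2.1325) ≈ 0.023
Since p ≈ 0.023 < α = 0.1, reject H0; the data support H1.

t = 2.1325, df = 20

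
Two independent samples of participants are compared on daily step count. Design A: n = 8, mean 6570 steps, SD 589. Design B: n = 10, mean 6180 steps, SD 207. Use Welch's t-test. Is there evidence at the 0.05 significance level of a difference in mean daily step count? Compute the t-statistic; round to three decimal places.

Let group 1 = design A, group 2 = design B. H0: μ_1 = μ_2; H1: μ_1 ≠ μ_2 (Welch's two-sample t-test, two-sided).
t = (x̄_1 − x̄_2)/√(s_1²/n_1 + s_2²/n_2) = (6570 − 6180)/√(589²/8 + 207²/10) = 1.787
Welch–Satterthwaite df ≈ 8.39
Two-sided p-value ≈ 0.110
Since p ≈ 0.110 > α = 0.05, fail to reject H0; the evidence is not statistically significant.

1.787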